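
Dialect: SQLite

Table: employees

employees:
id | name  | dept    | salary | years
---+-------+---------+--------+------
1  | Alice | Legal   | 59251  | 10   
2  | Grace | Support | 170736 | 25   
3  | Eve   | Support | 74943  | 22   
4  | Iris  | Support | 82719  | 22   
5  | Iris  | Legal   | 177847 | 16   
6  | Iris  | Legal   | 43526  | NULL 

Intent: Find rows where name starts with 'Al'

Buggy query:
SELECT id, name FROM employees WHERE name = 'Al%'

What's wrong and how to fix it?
Bug: '=' compares the literal string including the % character; pattern matching needs LIKE

Fix: Replace '=' with LIKE so 'Al%' is treated as a pattern

Corrected query:
SELECT id, name FROM employees WHERE name LIKE 'Al%'

Result:
id | name 
---+------
1  | Alice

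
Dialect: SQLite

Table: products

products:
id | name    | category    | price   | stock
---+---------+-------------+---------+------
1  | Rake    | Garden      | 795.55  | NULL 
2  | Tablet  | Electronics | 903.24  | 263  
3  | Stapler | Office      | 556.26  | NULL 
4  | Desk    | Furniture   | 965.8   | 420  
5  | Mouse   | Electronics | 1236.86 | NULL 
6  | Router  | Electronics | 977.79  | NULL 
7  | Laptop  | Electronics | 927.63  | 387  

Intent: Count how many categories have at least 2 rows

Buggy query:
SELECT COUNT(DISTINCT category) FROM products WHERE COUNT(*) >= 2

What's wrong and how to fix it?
Bug: WHERE filters individual rows, not groups, so a group-level COUNT is invalid there

Fix: Group first with HAVING COUNT(*) >= 2, then COUNT the resulting groups

Corrected query:
SELECT COUNT(*) FROM (SELECT category FROM products GROUP BY category HAVING COUNT(*) >= 2)

Result:
COUNT(*)
--------
1       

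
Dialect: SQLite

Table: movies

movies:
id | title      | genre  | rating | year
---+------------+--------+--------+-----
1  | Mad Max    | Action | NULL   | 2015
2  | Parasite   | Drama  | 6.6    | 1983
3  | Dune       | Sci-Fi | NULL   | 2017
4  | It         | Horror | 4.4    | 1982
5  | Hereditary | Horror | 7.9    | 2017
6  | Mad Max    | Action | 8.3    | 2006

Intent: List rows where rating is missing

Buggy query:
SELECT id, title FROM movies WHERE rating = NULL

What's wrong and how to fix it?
Bug: '= NULL' is always unknown in SQL three-valued logic, so no rows match

Fix: Replace '= NULL' with 'IS NULL'

Corrected query:
SELECT id, title FROM movies WHERE rating IS NULL

Result:
id | title  
---+--------
1  | Mad Max
3  | Dune   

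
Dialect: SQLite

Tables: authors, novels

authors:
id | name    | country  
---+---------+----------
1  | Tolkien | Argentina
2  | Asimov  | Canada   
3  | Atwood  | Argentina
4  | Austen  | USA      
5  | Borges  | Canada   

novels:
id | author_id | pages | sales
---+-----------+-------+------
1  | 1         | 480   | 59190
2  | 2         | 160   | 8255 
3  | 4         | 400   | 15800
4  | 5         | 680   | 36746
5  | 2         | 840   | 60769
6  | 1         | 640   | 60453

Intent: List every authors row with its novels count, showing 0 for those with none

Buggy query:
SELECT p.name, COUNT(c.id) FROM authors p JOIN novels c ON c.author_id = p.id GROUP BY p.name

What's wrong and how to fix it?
Bug: An inner join excludes parents with zero children

Fix: Switch to LEFT JOIN to retain unmatched parent rows

Corrected query:
SELECT p.name, COUNT(c.id) FROM authors p LEFT JOIN novels c ON c.author_id = p.id GROUP BY p.name

Result:
name    | COUNT(c.id)
--------+------------
Asimov  | 2          
Atwood  | 0          
Austen  | 1          
Borges  | 1          
Tolkien | 2          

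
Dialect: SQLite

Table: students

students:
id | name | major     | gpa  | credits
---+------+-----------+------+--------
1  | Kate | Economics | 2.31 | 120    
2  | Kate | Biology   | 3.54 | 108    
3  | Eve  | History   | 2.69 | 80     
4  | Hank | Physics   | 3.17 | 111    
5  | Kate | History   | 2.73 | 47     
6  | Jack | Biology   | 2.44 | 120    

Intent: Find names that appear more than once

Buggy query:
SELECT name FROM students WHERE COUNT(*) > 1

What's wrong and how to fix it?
Bug: COUNT(*) is an aggregate and cannot be used in WHERE

Fix: Group first, then use HAVING for the count condition

Corrected query:
SELECT name FROM students GROUP BY name HAVING COUNT(*) > 1

Result:
name
----
Kate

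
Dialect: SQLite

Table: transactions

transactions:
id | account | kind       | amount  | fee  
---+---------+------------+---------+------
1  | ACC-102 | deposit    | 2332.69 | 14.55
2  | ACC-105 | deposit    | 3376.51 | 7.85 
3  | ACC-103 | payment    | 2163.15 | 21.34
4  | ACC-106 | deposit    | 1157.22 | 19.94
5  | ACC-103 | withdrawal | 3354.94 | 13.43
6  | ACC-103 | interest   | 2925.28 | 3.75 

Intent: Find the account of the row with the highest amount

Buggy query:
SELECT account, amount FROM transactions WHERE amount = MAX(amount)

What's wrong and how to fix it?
Bug: MAX(amount) is an aggregate and cannot be used directly in WHERE

Fix: Use a subquery: WHERE amount = (SELECT MAX(amount) FROM transactions)

Corrected query:
SELECT account, amount FROM transactions WHERE amount = (SELECT MAX(amount) FROM transactions)

Result:
account | amount 
--------+--------
ACC-105 | 3376.51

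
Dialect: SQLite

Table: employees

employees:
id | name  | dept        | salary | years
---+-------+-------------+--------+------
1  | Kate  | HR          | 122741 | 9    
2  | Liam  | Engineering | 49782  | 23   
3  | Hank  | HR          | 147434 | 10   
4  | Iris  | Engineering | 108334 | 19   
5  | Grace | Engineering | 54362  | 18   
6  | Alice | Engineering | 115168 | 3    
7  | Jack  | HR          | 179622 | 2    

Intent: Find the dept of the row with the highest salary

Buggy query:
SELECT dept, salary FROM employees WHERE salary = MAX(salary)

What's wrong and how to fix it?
Bug: MAX(salary) is an aggregate and cannot be used directly in WHERE

Fix: Use a subquery: WHERE salary = (SELECT MAX(salary) FROM employees)

Corrected query:
SELECT dept, salary FROM employees WHERE salary = (SELECT MAX(salary) FROM employees)

Result:
dept | salary
-----+-------
HR   | 179622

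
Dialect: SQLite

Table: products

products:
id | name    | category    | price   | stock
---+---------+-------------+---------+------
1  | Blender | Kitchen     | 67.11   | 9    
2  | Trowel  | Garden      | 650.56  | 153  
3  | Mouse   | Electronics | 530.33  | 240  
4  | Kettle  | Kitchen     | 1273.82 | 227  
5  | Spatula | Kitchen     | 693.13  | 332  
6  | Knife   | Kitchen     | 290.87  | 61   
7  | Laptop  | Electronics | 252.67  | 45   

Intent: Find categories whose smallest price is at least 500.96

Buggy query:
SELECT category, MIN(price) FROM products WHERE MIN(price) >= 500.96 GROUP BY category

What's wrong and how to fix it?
Bug: MIN() in WHERE is a misuse of aggregate

Fix: Use HAVING for the per-group MIN condition

Corrected query:
SELECT category, MIN(price) FROM products GROUP BY category HAVING MIN(price) >= 500.96

Result:
category | MIN(price)
---------+-----------
Garden   | 650.56    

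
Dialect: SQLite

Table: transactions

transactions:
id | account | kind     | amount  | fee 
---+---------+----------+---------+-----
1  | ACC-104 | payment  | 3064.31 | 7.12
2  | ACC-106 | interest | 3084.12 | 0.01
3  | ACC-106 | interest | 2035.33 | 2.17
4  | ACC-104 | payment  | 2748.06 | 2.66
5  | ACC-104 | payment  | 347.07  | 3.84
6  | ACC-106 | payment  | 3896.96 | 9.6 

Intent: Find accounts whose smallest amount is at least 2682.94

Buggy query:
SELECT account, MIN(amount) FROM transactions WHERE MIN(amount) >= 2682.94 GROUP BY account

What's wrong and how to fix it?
Bug: MIN() in WHERE is a misuse of aggregate

Fix: Use HAVING for the per-group MIN condition

Corrected query:
SELECT account, MIN(amount) FROM transactions GROUP BY account HAVING MIN(amount) >= 2682.94

Result:
(no rows)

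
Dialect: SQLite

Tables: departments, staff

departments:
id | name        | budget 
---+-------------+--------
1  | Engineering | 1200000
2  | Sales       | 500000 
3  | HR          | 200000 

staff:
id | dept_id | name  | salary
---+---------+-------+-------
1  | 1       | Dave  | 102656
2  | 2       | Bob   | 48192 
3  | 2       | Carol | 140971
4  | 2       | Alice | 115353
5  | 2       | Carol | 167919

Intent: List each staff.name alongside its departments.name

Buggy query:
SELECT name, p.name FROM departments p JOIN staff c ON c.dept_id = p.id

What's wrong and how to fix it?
Bug: 'name' exists in both joined tables, so the database can't tell which one is meant

Fix: Qualify the column with its table alias (c.name)

Corrected query:
SELECT c.name, p.name FROM departments p JOIN staff c ON c.dept_id = p.id

Result:
name  | name       
------+------------
Dave  | Engineering
Bob   | Sales      
Carol | Sales      
Alice | Sales      
Carol | Sales      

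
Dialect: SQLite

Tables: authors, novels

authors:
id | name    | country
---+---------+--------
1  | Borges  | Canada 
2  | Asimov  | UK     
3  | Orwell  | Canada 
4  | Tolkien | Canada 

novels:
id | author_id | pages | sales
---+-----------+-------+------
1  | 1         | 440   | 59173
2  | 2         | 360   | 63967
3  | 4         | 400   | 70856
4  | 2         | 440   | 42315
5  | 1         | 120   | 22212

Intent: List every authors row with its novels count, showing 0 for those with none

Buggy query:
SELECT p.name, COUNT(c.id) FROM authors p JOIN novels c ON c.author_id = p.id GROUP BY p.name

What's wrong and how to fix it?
Bug: INNER JOIN drops authors rows that have no matching novels rows

Fix: Use LEFT JOIN so parents without children still appear (COUNT(c.id) gives 0)

Corrected query:
SELECT p.name, COUNT(c.id) FROM authors p LEFT JOIN novels c ON c.author_id = p.id GROUP BY p.name

Result:
name    | COUNT(c.id)
--------+------------
Asimov  | 2          
Borges  | 2          
Orwell  | 0          
Tolkien | 1          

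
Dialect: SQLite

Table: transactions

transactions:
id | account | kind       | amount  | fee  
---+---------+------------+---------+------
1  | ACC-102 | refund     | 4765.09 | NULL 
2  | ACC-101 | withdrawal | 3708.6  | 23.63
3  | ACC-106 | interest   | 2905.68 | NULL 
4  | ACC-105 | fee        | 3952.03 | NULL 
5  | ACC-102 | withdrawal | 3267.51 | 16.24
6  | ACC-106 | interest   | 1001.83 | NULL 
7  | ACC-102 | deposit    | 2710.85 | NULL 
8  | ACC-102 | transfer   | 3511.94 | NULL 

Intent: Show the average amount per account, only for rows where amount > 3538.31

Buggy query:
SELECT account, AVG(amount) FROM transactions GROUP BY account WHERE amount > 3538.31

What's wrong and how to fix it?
Bug: WHERE cannot follow GROUP BY

Fix: Place WHERE between FROM and GROUP BY

Corrected query:
SELECT account, AVG(amount) FROM transactions WHERE amount > 3538.31 GROUP BY account

Result:
account | AVG(amount)
--------+------------
ACC-101 | 3708.6     
ACC-102 | 4765.09    
ACC-105 | 3952.03    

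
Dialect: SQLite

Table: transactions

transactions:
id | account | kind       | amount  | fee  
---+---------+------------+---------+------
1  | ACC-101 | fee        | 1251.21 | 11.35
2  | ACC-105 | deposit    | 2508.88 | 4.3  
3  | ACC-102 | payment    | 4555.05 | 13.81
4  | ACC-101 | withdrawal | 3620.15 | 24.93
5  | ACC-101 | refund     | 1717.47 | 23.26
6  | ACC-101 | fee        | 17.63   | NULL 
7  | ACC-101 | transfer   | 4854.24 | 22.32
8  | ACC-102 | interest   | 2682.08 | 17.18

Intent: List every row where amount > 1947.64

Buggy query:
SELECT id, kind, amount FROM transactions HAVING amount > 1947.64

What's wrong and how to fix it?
Bug: This is a non-aggregate query (no GROUP BY, no aggregates), so in SQLite the HAVING clause is invalid here; a row-level condition belongs in WHERE

Fix: Use WHERE for row-level filtering

Corrected query:
SELECT id, kind, amount FROM transactions WHERE amount > 1947.64

Result:
id | kind       | amount 
---+------------+--------
2  | deposit    | 2508.88
3  | payment    | 4555.05
4  | withdrawal | 3620.15
7  | transfer   | 4854.24
8  | interest   | 2682.08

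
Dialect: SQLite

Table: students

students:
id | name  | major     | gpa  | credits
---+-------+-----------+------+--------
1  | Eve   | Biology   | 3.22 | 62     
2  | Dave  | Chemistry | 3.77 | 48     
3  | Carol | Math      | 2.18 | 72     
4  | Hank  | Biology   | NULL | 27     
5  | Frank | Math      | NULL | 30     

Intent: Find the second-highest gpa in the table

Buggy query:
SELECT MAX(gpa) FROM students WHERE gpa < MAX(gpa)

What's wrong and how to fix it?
Bug: MAX(gpa) on the right of the comparison is an aggregate-in-WHERE error

Fix: Put the inner MAX in a scalar subquery

Corrected query:
SELECT MAX(gpa) FROM students WHERE gpa < (SELECT MAX(gpa) FROM students)

Result:
MAX(gpa)
--------
3.22    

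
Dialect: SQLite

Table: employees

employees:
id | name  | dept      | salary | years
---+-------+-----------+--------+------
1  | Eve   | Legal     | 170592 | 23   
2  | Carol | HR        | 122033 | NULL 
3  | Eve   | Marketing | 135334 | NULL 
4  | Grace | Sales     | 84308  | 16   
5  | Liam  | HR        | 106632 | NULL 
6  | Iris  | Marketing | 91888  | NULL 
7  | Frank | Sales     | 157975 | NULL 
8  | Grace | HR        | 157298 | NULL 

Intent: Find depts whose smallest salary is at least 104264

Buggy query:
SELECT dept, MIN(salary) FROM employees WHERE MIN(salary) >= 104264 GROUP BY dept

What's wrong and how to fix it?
Bug: Aggregates like MIN are computed per group after WHERE runs

Fix: Replace WHERE with HAVING after the GROUP BY

Corrected query:
SELECT dept, MIN(salary) FROM employees GROUP BY dept HAVING MIN(salary) >= 104264

Result:
dept  | MIN(salary)
------+------------
HR    | 106632     
Legal | 170592     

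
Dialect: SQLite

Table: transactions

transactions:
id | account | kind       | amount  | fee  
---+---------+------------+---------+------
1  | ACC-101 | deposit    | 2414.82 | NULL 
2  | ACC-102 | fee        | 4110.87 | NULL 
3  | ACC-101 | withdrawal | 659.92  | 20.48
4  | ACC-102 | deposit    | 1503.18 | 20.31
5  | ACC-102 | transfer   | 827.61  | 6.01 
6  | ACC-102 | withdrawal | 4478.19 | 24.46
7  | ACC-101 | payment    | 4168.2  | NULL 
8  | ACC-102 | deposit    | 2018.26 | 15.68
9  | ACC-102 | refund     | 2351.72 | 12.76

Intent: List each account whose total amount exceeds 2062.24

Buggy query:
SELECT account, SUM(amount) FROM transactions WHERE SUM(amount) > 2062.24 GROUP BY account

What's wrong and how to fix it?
Bug: Aggregate functions cannot appear in a WHERE clause

Fix: Move the aggregate condition to a HAVING clause

Corrected query:
SELECT account, SUM(amount) FROM transactions GROUP BY account HAVING SUM(amount) > 2062.24

Result:
account | SUM(amount)
--------+------------
ACC-101 | 7242.94    
ACC-102 | 15289.83   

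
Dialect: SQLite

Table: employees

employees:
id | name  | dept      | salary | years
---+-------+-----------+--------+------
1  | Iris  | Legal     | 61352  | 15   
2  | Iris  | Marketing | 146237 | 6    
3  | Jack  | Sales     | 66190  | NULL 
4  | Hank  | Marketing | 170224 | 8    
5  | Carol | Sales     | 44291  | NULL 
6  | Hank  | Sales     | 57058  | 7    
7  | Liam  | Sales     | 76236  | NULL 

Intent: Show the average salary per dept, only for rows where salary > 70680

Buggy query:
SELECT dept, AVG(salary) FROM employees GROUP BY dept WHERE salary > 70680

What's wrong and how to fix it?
Bug: Row-level WHERE must come before GROUP BY in the clause order

Fix: Move the WHERE clause before GROUP BY

Corrected query:
SELECT dept, AVG(salary) FROM employees WHERE salary > 70680 GROUP BY dept

Result:
dept      | AVG(salary)
----------+------------
Marketing | 158230.5   
Sales     | 76236      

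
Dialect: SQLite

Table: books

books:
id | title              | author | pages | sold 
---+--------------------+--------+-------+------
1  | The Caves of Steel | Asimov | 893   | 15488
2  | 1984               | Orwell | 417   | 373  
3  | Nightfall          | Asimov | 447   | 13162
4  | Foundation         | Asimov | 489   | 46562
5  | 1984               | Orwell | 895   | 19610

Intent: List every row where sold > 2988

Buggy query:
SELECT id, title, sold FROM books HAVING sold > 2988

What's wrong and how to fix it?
Bug: HAVING filters the output of aggregation, but this query has no GROUP BY and no aggregate functions, so SQLite rejects it (HAVING clause on a non-aggregate query); the condition here is per row

Fix: Use WHERE for row-level filtering

Corrected query:
SELECT id, title, sold FROM books WHERE sold > 2988

Result:
id | title              | sold 
---+--------------------+------
1  | The Caves of Steel | 15488
3  | Nightfall          | 13162
4  | Foundation         | 46562
5  | 1984               | 19610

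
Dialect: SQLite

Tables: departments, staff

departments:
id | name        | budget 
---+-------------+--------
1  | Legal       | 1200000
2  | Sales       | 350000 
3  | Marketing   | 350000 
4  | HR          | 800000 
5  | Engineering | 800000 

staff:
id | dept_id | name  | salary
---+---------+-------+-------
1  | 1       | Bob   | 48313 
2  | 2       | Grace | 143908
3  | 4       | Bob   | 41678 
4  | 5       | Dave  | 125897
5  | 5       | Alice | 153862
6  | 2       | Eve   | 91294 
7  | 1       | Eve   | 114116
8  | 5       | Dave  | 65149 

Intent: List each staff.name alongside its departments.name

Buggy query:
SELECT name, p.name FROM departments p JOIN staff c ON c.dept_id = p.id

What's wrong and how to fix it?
Bug: 'name' exists in both joined tables, so the database can't tell which one is meant

Fix: Qualify the column with its table alias (c.name)

Corrected query:
SELECT c.name, p.name FROM departments p JOIN staff c ON c.dept_id = p.id

Result:
name  | name       
------+------------
Bob   | Legal      
Grace | Sales      
Bob   | HR         
Dave  | Engineering
Alice | Engineering
Eve   | Sales      
Eve   | Legal      
Dave  | Engineering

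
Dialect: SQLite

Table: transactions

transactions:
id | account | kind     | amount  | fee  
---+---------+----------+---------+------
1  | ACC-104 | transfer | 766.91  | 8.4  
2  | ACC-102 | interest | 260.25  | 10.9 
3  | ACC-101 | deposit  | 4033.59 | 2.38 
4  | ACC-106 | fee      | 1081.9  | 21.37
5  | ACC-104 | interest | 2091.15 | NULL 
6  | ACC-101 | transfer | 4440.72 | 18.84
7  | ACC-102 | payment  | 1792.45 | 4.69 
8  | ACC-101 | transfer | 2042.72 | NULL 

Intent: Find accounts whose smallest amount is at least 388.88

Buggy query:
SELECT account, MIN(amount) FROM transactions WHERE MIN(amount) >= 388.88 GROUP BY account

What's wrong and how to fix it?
Bug: Aggregates like MIN are computed per group after WHERE runs

Fix: Replace WHERE with HAVING after the GROUP BY

Corrected query:
SELECT account, MIN(amount) FROM transactions GROUP BY account HAVING MIN(amount) >= 388.88

Result:
account | MIN(amount)
--------+------------
ACC-101 | 2042.72    
ACC-104 | 766.91     
ACC-106 | 1081.9     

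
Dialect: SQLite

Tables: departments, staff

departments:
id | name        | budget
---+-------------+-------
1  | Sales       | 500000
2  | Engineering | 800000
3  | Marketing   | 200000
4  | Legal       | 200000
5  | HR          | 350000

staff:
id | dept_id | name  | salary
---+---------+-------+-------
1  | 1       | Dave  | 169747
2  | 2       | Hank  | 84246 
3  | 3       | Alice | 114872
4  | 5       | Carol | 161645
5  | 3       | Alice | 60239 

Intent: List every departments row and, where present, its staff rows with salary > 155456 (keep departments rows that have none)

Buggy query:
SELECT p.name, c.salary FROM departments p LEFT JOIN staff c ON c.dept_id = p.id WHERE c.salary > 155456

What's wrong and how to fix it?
Bug: A WHERE condition on the right-hand table after LEFT JOIN drops unmatched parents

Fix: Put 'c.salary > 155456' in the JOIN's ON clause instead of WHERE

Corrected query:
SELECT p.name, c.salary FROM departments p LEFT JOIN staff c ON c.dept_id = p.id AND c.salary > 155456

Result:
name        | salary
------------+-------
Sales       | 169747
Engineering | NULL  
Marketing   | NULL  
Legal       | NULL  
HR          | 161645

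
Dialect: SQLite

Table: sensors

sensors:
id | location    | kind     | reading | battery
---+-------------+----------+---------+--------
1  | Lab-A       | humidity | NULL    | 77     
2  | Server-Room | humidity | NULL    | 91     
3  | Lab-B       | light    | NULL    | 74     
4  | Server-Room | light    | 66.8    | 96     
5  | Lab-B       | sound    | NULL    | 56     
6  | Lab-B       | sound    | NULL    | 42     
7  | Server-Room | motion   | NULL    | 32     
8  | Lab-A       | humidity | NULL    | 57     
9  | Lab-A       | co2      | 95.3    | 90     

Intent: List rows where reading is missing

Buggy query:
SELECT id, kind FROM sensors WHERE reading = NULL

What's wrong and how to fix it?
Bug: '= NULL' is always unknown in SQL three-valued logic, so no rows match

Fix: Replace '= NULL' with 'IS NULL'

Corrected query:
SELECT id, kind FROM sensors WHERE reading IS NULL

Result:
id | kind    
---+---------
1  | humidity
2  | humidity
3  | light   
5  | sound   
6  | sound   
7  | motion  
8  | humidity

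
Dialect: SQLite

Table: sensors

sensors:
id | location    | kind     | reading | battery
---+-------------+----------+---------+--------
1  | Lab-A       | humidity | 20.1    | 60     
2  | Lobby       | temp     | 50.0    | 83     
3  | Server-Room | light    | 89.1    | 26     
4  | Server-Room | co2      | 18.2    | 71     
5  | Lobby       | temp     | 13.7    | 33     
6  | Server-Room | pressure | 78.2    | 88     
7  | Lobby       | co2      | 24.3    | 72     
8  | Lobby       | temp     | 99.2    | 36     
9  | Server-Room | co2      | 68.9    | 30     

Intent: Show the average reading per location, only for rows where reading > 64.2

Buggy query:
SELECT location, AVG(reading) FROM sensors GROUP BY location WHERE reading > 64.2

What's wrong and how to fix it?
Bug: Row-level WHERE must come before GROUP BY in the clause order

Fix: Move the WHERE clause before GROUP BY

Corrected query:
SELECT location, AVG(reading) FROM sensors WHERE reading > 64.2 GROUP BY location

Result:
location    | AVG(reading)
------------+-------------
Lobby       | 99.2        
Server-Room | 78.733333   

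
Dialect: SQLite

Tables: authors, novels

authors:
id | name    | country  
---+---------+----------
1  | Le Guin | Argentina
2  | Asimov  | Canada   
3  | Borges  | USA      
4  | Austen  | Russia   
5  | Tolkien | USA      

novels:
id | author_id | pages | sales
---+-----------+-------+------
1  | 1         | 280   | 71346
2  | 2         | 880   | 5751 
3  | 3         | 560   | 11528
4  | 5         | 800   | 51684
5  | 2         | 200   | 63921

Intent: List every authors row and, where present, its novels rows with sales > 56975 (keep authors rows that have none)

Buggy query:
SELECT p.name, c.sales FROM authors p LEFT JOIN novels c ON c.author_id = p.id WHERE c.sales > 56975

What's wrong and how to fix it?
Bug: Filtering c.sales in WHERE discards the NULL rows produced by LEFT JOIN, turning it into an inner join

Fix: Put 'c.sales > 56975' in the JOIN's ON clause instead of WHERE

Corrected query:
SELECT p.name, c.sales FROM authors p LEFT JOIN novels c ON c.author_id = p.id AND c.sales > 56975

Result:
name    | sales
--------+------
Le Guin | 71346
Asimov  | 63921
Borges  | NULL 
Austen  | NULL 
Tolkien | NULL 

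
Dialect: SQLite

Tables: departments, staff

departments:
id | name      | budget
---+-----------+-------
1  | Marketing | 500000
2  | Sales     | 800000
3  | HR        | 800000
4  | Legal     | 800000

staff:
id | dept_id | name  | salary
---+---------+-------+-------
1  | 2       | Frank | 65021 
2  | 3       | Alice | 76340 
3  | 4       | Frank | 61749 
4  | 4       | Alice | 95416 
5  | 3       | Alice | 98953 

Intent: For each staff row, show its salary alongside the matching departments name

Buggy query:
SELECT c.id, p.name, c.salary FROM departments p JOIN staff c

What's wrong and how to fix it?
Bug: JOIN with no ON clause produces a cartesian product; every staff row pairs with every departments row

Fix: Specify the join condition linking the foreign key to the parent id

Corrected query:
SELECT c.id, p.name, c.salary FROM departments p JOIN staff c ON c.dept_id = p.id

Result:
id | name  | salary
---+-------+-------
1  | Sales | 65021 
2  | HR    | 76340 
3  | Legal | 61749 
4  | Legal | 95416 
5  | HR    | 98953 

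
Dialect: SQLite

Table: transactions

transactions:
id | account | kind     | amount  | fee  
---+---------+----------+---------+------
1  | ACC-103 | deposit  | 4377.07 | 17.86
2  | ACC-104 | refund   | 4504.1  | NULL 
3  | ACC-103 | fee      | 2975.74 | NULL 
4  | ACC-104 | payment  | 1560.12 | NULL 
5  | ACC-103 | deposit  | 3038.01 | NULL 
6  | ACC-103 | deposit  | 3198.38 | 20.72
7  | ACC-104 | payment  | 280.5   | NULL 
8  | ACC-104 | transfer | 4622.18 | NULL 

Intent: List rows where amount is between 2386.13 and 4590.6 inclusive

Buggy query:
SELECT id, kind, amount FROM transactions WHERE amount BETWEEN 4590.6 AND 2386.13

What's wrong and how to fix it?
Bug: BETWEEN expects the lower bound first; with 4590.6 AND 2386.13 the range is empty

Fix: Write BETWEEN 2386.13 AND 4590.6

Corrected query:
SELECT id, kind, amount FROM transactions WHERE amount BETWEEN 2386.13 AND 4590.6

Result:
id | kind    | amount 
---+---------+--------
1  | deposit | 4377.07
2  | refund  | 4504.1 
3  | fee     | 2975.74
5  | deposit | 3038.01
6  | deposit | 3198.38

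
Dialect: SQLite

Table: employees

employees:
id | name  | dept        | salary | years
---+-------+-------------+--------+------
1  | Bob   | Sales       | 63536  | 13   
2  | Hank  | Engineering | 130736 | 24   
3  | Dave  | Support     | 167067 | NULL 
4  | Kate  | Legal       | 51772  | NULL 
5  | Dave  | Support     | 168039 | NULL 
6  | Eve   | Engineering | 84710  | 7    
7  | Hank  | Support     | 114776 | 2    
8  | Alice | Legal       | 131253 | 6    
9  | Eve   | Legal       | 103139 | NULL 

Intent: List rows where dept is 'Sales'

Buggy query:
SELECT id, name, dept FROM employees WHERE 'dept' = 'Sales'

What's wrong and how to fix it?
Bug: Single quotes denote string literals in SQL; the column name is being compared as a constant string

Fix: Remove the quotes around the column name (or use double quotes for an identifier)

Corrected query:
SELECT id, name, dept FROM employees WHERE dept = 'Sales'

Result:
id | name | dept 
---+------+------
1  | Bob  | Sales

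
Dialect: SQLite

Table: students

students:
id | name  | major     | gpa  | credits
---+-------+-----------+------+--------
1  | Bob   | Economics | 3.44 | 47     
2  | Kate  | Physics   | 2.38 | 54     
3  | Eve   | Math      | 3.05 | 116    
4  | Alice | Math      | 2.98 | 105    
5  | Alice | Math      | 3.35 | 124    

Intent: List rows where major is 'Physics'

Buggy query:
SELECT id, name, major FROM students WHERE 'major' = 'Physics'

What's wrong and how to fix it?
Bug: Single quotes denote string literals in SQL; the column name is being compared as a constant string

Fix: Remove the quotes around the column name (or use double quotes for an identifier)

Corrected query:
SELECT id, name, major FROM students WHERE major = 'Physics'

Result:
id | name | major  
---+------+--------
2  | Kate | Physics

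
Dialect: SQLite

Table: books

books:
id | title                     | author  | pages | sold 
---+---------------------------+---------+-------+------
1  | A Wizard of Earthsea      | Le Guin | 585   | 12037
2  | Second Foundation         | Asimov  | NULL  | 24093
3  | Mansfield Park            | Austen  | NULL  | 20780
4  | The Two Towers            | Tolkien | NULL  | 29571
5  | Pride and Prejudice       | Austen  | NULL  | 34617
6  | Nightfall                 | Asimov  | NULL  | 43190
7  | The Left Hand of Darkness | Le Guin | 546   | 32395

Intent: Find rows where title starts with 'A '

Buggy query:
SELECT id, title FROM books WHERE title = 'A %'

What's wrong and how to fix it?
Bug: Wildcards only work with LIKE; '=' treats '%' as a literal character

Fix: Use LIKE for wildcard pattern matching

Corrected query:
SELECT id, title FROM books WHERE title LIKE 'A %'

Result:
id | title               
---+---------------------
1  | A Wizard of Earthsea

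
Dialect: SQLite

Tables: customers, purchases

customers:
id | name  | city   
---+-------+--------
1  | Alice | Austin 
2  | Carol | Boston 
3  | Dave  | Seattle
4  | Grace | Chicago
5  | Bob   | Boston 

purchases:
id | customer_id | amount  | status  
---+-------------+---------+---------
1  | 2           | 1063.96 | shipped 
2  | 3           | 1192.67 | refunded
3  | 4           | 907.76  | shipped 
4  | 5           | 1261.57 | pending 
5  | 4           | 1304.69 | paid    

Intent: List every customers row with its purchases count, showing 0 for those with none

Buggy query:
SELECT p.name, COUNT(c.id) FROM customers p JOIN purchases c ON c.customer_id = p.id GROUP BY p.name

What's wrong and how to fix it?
Bug: INNER JOIN drops customers rows that have no matching purchases rows

Fix: Use LEFT JOIN so parents without children still appear (COUNT(c.id) gives 0)

Corrected query:
SELECT p.name, COUNT(c.id) FROM customers p LEFT JOIN purchases c ON c.customer_id = p.id GROUP BY p.name

Result:
name  | COUNT(c.id)
------+------------
Alice | 0          
Bob   | 1          
Carol | 1          
Dave  | 1          
Grace | 2          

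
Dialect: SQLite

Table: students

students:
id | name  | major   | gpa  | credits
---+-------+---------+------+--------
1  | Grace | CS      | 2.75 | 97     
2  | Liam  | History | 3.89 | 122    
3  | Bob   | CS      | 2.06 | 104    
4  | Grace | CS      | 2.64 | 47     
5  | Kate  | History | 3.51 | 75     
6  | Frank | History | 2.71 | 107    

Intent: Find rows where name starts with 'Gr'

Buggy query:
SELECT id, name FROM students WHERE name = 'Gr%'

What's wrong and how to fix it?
Bug: Wildcards only work with LIKE; '=' treats '%' as a literal character

Fix: Use LIKE for wildcard pattern matching

Corrected query:
SELECT id, name FROM students WHERE name LIKE 'Gr%'

Result:
id | name 
---+------
1  | Grace
4  | Grace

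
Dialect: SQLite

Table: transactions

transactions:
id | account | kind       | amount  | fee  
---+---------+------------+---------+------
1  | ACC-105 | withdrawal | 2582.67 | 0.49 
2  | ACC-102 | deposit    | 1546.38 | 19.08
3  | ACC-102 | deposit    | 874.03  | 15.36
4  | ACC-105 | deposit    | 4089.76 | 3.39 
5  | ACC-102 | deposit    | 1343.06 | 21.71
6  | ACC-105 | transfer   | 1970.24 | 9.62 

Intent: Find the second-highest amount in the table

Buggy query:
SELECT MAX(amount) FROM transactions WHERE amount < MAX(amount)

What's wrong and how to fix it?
Bug: MAX(amount) on the right of the comparison is an aggregate-in-WHERE error

Fix: Put the inner MAX in a scalar subquery

Corrected query:
SELECT MAX(amount) FROM transactions WHERE amount < (SELECT MAX(amount) FROM transactions)

Result:
MAX(amount)
-----------
2582.67    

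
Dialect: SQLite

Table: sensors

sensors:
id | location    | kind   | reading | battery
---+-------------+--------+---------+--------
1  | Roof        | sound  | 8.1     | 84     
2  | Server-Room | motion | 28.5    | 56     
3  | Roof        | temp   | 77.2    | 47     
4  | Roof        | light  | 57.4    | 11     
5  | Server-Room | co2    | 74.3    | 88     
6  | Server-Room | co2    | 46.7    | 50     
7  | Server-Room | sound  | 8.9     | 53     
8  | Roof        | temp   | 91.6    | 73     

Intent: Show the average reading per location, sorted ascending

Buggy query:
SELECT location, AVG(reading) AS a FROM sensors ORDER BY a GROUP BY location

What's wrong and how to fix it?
Bug: GROUP BY must precede ORDER BY

Fix: Reorder: SELECT … FROM … GROUP BY … ORDER BY …

Corrected query:
SELECT location, AVG(reading) AS a FROM sensors GROUP BY location ORDER BY a

Result:
location    | a     
------------+-------
Server-Room | 39.6  
Roof        | 58.575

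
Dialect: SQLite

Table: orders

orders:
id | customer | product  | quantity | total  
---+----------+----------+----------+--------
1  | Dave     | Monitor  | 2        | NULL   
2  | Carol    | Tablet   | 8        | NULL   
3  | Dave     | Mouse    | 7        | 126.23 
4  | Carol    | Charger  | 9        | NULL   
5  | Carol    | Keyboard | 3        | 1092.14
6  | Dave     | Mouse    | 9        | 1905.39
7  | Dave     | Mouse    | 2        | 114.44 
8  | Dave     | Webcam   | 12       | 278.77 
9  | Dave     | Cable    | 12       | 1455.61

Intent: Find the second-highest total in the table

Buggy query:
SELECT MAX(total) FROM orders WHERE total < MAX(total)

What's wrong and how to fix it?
Bug: MAX(total) on the right of the comparison is an aggregate-in-WHERE error

Fix: Compute the overall MAX in a subquery, then take MAX of rows below it

Corrected query:
SELECT MAX(total) FROM orders WHERE total < (SELECT MAX(total) FROM orders)

Result:
MAX(total)
----------
1455.61   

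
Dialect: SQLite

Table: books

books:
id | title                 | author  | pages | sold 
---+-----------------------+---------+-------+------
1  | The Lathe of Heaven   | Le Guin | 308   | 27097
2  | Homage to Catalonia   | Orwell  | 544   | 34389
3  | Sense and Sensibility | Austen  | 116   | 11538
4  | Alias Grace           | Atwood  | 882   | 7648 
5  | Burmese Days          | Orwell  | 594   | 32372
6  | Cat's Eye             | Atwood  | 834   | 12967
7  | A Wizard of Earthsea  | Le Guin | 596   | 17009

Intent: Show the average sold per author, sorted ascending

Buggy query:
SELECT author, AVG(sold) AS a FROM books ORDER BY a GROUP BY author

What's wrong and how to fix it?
Bug: ORDER BY appears before GROUP BY; SQL clause order requires GROUP BY first

Fix: Reorder: SELECT … FROM … GROUP BY … ORDER BY …

Corrected query:
SELECT author, AVG(sold) AS a FROM books GROUP BY author ORDER BY a

Result:
author  | a      
--------+--------
Atwood  | 10307.5
Austen  | 11538  
Le Guin | 22053  
Orwell  | 33380.5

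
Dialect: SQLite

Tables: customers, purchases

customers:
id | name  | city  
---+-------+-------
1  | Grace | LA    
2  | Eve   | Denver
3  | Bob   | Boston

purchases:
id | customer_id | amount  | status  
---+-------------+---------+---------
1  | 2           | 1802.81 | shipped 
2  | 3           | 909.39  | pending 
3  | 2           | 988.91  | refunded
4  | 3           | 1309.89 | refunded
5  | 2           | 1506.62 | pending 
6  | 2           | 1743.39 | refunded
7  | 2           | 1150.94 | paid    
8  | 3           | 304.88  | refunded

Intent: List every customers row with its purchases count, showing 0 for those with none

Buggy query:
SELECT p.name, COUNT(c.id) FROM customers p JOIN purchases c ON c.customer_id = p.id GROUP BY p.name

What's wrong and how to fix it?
Bug: INNER JOIN drops customers rows that have no matching purchases rows

Fix: Use LEFT JOIN so parents without children still appear (COUNT(c.id) gives 0)

Corrected query:
SELECT p.name, COUNT(c.id) FROM customers p LEFT JOIN purchases c ON c.customer_id = p.id GROUP BY p.name

Result:
name  | COUNT(c.id)
------+------------
Bob   | 3          
Eve   | 5          
Grace | 0          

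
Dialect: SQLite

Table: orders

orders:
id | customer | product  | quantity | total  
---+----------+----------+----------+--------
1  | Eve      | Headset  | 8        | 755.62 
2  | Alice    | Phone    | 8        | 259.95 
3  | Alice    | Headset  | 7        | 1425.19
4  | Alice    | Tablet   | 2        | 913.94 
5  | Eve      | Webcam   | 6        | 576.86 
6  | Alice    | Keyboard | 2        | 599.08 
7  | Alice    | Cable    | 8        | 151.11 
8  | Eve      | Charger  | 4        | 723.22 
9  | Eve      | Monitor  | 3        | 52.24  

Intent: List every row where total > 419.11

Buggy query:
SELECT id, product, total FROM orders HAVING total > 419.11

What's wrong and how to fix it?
Bug: HAVING filters the output of aggregation, but this query has no GROUP BY and no aggregate functions, so SQLite rejects it (HAVING clause on a non-aggregate query); the condition here is per row

Fix: Replace HAVING with WHERE since the condition applies to individual rows

Corrected query:
SELECT id, product, total FROM orders WHERE total > 419.11

Result:
id | product  | total  
---+----------+--------
1  | Headset  | 755.62 
3  | Headset  | 1425.19
4  | Tablet   | 913.94 
5  | Webcam   | 576.86 
6  | Keyboard | 599.08 
8  | Charger  | 723.22 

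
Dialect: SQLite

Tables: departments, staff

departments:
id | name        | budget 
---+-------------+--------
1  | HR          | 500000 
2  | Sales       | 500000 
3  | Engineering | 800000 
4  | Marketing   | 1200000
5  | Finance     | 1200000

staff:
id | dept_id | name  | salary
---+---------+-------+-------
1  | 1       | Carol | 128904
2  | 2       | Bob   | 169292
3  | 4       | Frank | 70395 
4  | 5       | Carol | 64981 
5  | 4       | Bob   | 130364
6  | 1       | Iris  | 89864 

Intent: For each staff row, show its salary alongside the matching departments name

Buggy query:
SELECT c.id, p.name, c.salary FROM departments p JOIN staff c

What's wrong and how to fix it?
Bug: JOIN with no ON clause produces a cartesian product; every staff row pairs with every departments row

Fix: Specify the join condition linking the foreign key to the parent id

Corrected query:
SELECT c.id, p.name, c.salary FROM departments p JOIN staff c ON c.dept_id = p.id

Result:
id | name      | salary
---+-----------+-------
1  | HR        | 128904
2  | Sales     | 169292
3  | Marketing | 70395 
4  | Finance   | 64981 
5  | Marketing | 130364
6  | HR        | 89864 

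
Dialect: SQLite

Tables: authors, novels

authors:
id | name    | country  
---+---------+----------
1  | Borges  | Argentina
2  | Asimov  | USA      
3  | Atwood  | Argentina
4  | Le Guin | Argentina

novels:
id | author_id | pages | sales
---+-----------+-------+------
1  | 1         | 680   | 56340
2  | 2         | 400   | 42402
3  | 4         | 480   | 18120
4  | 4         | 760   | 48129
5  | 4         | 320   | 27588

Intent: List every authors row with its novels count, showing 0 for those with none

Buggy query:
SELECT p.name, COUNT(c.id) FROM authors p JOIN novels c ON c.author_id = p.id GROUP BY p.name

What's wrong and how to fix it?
Bug: An inner join excludes parents with zero children

Fix: Switch to LEFT JOIN to retain unmatched parent rows

Corrected query:
SELECT p.name, COUNT(c.id) FROM authors p LEFT JOIN novels c ON c.author_id = p.id GROUP BY p.name

Result:
name    | COUNT(c.id)
--------+------------
Asimov  | 1          
Atwood  | 0          
Borges  | 1          
Le Guin | 3          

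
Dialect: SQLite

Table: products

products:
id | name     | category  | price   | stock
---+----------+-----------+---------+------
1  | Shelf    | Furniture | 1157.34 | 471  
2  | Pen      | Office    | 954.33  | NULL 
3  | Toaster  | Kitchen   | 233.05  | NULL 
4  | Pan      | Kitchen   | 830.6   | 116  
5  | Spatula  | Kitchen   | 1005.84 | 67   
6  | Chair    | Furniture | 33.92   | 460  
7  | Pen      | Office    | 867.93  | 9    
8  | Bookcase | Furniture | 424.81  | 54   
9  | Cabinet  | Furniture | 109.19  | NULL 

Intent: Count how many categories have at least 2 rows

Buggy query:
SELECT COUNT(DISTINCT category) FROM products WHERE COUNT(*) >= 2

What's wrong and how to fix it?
Bug: WHERE filters individual rows, not groups, so a group-level COUNT is invalid there

Fix: Group first with HAVING COUNT(*) >= 2, then COUNT the resulting groups

Corrected query:
SELECT COUNT(*) FROM (SELECT category FROM products GROUP BY category HAVING COUNT(*) >= 2)

Result:
COUNT(*)
--------
3       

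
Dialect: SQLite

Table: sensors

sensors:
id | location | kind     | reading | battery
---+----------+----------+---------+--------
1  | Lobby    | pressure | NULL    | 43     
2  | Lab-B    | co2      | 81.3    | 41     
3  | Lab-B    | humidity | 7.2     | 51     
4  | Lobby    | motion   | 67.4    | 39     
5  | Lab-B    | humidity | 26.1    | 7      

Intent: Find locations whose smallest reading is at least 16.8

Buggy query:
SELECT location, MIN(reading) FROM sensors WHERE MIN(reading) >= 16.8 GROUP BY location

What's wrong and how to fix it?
Bug: Aggregates like MIN are computed per group after WHERE runs

Fix: Replace WHERE with HAVING after the GROUP BY

Corrected query:
SELECT location, MIN(reading) FROM sensors GROUP BY location HAVING MIN(reading) >= 16.8

Result:
location | MIN(reading)
---------+-------------
Lobby    | 67.4        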